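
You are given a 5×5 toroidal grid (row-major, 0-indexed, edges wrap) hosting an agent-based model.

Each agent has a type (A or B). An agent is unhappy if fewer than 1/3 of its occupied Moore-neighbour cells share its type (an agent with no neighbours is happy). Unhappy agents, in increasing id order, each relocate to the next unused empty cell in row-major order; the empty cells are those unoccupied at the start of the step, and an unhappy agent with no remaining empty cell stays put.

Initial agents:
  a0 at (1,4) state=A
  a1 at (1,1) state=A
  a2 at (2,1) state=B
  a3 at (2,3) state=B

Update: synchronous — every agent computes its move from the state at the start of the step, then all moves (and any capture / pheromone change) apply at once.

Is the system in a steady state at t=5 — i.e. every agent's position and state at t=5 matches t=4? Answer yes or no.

t=1: a0@(0,0):A a1@(0,1):A a2@(0,2):B a3@(0,3):B
t=2: (unchanged — steady state)

yes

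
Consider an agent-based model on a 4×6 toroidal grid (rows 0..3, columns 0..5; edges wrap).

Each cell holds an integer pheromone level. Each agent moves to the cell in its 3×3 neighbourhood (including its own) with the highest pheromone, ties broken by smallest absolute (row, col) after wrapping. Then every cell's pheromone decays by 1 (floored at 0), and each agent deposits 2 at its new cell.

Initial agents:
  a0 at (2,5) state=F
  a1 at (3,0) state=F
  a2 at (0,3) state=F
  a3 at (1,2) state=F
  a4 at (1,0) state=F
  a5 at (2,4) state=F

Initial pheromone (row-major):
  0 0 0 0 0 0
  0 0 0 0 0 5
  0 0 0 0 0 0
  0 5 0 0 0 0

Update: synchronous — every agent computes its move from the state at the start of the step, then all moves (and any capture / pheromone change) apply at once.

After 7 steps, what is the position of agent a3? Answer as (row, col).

(3, 1)

t=1: a0@(1,5) a1@(3,1) a2@(0,2) a3@(0,1) a4@(1,5) a5@(1,5) | pheromone: 0 2 2 0 0 0 / 0 0 0 0 0 10 / 0 0 0 0 0 0 / 0 6 0 0 0 0
t=2: a0@(1,5) a1@(3,1) a2@(3,1) a3@(3,1) a4@(1,5) a5@(1,5) | pheromone: 0 1 1 0 0 0 / 0 0 0 0 0 15 / 0 0 0 0 0 0 / 0 11 0 0 0 0
t=3: a0@(1,5) a1@(3,1) a2@(3,1) a3@(3,1) a4@(1,5) a5@(1,5) | pheromone: 0 0 0 0 0 0 / 0 0 0 0 0 20 / 0 0 0 0 0 0 / 0 16 0 0 0 0
t=4: a0@(1,5) a1@(3,1) a2@(3,1) a3@(3,1) a4@(1,5) a5@(1,5) | pheromone: 0 0 0 0 0 0 / 0 0 0 0 0 25 / 0 0 0 0 0 0 / 0 21 0 0 0 0
t=5: a0@(1,5) a1@(3,1) a2@(3,1) a3@(3,1) a4@(1,5) a5@(1,5) | pheromone: 0 0 0 0 0 0 / 0 0 0 0 0 30 / 0 0 0 0 0 0 / 0 26 0 0 0 0
t=6: a0@(1,5) a1@(3,1) a2@(3,1) a3@(3,1) a4@(1,5) a5@(1,5) | pheromone: 0 0 0 0 0 0 / 0 0 0 0 0 35 / 0 0 0 0 0 0 / 0 31 0 0 0 0
t=7: a0@(1,5) a1@(3,1) a2@(3,1) a3@(3,1) a4@(1,5) a5@(1,5) | pheromone: 0 0 0 0 0 0 / 0 0 0 0 0 40 / 0 0 0 0 0 0 / 0 36 0 0 0 0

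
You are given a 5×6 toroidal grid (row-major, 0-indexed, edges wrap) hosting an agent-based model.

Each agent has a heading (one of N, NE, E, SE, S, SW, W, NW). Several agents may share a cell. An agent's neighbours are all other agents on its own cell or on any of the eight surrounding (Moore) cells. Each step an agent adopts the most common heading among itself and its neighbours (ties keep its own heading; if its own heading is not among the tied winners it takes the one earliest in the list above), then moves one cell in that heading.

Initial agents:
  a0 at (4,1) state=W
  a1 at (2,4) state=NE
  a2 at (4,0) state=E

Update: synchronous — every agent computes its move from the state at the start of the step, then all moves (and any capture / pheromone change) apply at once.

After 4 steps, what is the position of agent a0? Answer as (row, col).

t=1: a0@(4,0):W a1@(1,5):NE a2@(4,1):E
t=2: a0@(4,5):W a1@(0,0):NE a2@(4,2):E
t=3: a0@(4,4):W a1@(4,1):NE a2@(4,3):E
t=4: a0@(4,3):W a1@(3,2):NE a2@(4,4):E

(4, 3)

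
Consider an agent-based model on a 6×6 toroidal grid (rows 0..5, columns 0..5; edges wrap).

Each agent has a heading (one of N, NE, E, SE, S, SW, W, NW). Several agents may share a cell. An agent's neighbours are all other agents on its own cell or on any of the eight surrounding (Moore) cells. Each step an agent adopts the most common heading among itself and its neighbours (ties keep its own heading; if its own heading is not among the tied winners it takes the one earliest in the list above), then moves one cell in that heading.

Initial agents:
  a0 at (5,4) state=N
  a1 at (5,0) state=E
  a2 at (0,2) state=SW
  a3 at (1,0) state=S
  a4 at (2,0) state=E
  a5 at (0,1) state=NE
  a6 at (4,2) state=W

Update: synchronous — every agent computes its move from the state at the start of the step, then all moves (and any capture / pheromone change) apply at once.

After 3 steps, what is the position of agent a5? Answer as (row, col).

(3, 4)

t=1: a0@(4,4):N a1@(5,1):E a2@(1,1):SW a3@(2,0):S a4@(2,1):E a5@(5,2):NE a6@(4,1):W
t=2: a0@(3,4):N a1@(5,2):E a2@(2,0):SW a3@(3,0):S a4@(2,2):E a5@(4,3):NE a6@(4,0):W
t=3: a0@(2,4):N a1@(5,3):E a2@(3,5):SW a3@(4,0):S a4@(2,3):E a5@(3,4):NE a6@(4,5):W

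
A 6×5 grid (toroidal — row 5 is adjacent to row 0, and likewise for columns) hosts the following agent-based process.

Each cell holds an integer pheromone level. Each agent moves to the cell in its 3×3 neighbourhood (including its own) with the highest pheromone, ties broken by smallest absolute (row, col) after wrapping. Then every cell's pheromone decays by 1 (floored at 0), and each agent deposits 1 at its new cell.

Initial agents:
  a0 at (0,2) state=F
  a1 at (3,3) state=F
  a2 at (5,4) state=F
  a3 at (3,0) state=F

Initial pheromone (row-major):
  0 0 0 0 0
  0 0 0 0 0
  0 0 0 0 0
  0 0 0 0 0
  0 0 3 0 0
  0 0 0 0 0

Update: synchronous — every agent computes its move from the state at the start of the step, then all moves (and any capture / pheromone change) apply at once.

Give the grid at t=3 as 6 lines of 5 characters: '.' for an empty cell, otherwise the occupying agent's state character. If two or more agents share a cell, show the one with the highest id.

t=1: a0@(0,1) a1@(4,2) a2@(0,0) a3@(2,0) | pheromone: 1 1 0 0 0 / 0 0 0 0 0 / 1 0 0 0 0 / 0 0 0 0 0 / 0 0 3 0 0 / 0 0 0 0 0
t=2: a0@(0,0) a1@(4,2) a2@(0,0) a3@(2,0) | pheromone: 2 0 0 0 0 / 0 0 0 0 0 / 1 0 0 0 0 / 0 0 0 0 0 / 0 0 3 0 0 / 0 0 0 0 0
t=3: a0@(0,0) a1@(4,2) a2@(0,0) a3@(2,0) | pheromone: 3 0 0 0 0 / 0 0 0 0 0 / 1 0 0 0 0 / 0 0 0 0 0 / 0 0 3 0 0 / 0 0 0 0 0

F....
.....
F....
.....
..F..
.....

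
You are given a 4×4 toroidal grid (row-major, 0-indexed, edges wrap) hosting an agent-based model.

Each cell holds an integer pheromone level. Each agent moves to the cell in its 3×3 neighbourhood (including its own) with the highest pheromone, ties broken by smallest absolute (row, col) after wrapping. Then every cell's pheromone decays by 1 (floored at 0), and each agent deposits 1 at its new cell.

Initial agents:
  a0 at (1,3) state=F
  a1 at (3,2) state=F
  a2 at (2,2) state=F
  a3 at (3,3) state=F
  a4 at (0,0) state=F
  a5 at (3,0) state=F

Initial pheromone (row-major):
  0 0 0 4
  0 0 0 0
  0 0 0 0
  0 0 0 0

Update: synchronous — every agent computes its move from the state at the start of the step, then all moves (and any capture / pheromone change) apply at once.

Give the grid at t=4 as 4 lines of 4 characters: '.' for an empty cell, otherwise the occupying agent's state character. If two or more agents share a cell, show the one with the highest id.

t=1: a0@(0,3) a1@(0,3) a2@(1,1) a3@(0,3) a4@(0,3) a5@(0,3) | pheromone: 0 0 0 8 / 0 1 0 0 / 0 0 0 0 / 0 0 0 0
t=2: a0@(0,3) a1@(0,3) a2@(1,1) a3@(0,3) a4@(0,3) a5@(0,3) | pheromone: 0 0 0 12 / 0 1 0 0 / 0 0 0 0 / 0 0 0 0
t=3: a0@(0,3) a1@(0,3) a2@(1,1) a3@(0,3) a4@(0,3) a5@(0,3) | pheromone: 0 0 0 16 / 0 1 0 0 / 0 0 0 0 / 0 0 0 0
t=4: a0@(0,3) a1@(0,3) a2@(1,1) a3@(0,3) a4@(0,3) a5@(0,3) | pheromone: 0 0 0 20 / 0 1 0 0 / 0 0 0 0 / 0 0 0 0

...F
.F..
....
....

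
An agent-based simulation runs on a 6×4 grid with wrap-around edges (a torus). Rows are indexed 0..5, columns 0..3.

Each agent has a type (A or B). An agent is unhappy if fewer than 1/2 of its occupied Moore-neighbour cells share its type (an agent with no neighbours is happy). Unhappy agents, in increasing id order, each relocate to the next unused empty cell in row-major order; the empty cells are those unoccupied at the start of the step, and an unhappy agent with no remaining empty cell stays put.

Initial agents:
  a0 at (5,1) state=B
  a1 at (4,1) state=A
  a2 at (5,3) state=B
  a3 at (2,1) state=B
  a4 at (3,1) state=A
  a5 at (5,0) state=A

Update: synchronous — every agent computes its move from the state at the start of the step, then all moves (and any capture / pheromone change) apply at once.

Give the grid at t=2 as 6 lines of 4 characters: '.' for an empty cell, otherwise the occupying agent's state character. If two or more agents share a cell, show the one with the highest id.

t=1: a0@(0,0):B a1@(4,1):A a2@(0,1):B a3@(0,2):B a4@(3,1):A a5@(0,3):A
t=2: a0@(0,0):B a1@(4,1):A a2@(0,1):B a3@(0,2):B a4@(3,1):A a5@(1,0):A

BBB.
A...
....
.A..
.A..
....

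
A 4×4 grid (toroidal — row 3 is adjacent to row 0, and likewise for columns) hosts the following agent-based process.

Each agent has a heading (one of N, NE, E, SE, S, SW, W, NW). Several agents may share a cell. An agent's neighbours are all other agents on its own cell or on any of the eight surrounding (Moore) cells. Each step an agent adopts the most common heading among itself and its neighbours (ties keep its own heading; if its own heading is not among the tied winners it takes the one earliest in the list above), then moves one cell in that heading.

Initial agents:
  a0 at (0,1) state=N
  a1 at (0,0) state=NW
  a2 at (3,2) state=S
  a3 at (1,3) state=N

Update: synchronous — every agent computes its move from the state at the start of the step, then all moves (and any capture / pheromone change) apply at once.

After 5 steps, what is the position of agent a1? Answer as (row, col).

(3, 0)

t=1: a0@(3,1):N a1@(3,0):N a2@(0,2):S a3@(0,3):N
t=2: a0@(2,1):N a1@(2,0):N a2@(3,2):N a3@(3,3):N
t=3: a0@(1,1):N a1@(1,0):N a2@(2,2):N a3@(2,3):N
t=4: a0@(0,1):N a1@(0,0):N a2@(1,2):N a3@(1,3):N
t=5: a0@(3,1):N a1@(3,0):N a2@(0,2):N a3@(0,3):N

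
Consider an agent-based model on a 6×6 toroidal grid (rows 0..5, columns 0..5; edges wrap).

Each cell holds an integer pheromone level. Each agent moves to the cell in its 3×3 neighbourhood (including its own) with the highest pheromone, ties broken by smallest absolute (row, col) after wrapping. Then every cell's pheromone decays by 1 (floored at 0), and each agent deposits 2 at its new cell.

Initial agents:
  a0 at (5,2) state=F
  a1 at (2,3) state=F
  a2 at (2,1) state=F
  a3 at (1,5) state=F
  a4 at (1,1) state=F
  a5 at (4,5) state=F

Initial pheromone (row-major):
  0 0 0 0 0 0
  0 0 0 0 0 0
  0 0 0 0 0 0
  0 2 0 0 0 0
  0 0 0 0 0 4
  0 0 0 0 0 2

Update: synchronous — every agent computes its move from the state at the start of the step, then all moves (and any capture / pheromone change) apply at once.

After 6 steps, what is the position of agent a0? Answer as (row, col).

t=1: a0@(0,1) a1@(1,2) a2@(3,1) a3@(0,0) a4@(0,0) a5@(4,5) | pheromone: 4 2 0 0 0 0 / 0 0 2 0 0 0 / 0 0 0 0 0 0 / 0 3 0 0 0 0 / 0 0 0 0 0 5 / 0 0 0 0 0 1
t=2: a0@(0,0) a1@(0,1) a2@(3,1) a3@(0,0) a4@(0,0) a5@(4,5) | pheromone: 9 3 0 0 0 0 / 0 0 1 0 0 0 / 0 0 0 0 0 0 / 0 4 0 0 0 0 / 0 0 0 0 0 6 / 0 0 0 0 0 0
t=3: a0@(0,0) a1@(0,0) a2@(3,1) a3@(0,0) a4@(0,0) a5@(4,5) | pheromone: 16 2 0 0 0 0 / 0 0 0 0 0 0 / 0 0 0 0 0 0 / 0 5 0 0 0 0 / 0 0 0 0 0 7 / 0 0 0 0 0 0
t=4: a0@(0,0) a1@(0,0) a2@(3,1) a3@(0,0) a4@(0,0) a5@(4,5) | pheromone: 23 1 0 0 0 0 / 0 0 0 0 0 0 / 0 0 0 0 0 0 / 0 6 0 0 0 0 / 0 0 0 0 0 8 / 0 0 0 0 0 0
t=5: a0@(0,0) a1@(0,0) a2@(3,1) a3@(0,0) a4@(0,0) a5@(4,5) | pheromone: 30 0 0 0 0 0 / 0 0 0 0 0 0 / 0 0 0 0 0 0 / 0 7 0 0 0 0 / 0 0 0 0 0 9 / 0 0 0 0 0 0
t=6: a0@(0,0) a1@(0,0) a2@(3,1) a3@(0,0) a4@(0,0) a5@(4,5) | pheromone: 37 0 0 0 0 0 / 0 0 0 0 0 0 / 0 0 0 0 0 0 / 0 8 0 0 0 0 / 0 0 0 0 0 10 / 0 0 0 0 0 0

(0, 0)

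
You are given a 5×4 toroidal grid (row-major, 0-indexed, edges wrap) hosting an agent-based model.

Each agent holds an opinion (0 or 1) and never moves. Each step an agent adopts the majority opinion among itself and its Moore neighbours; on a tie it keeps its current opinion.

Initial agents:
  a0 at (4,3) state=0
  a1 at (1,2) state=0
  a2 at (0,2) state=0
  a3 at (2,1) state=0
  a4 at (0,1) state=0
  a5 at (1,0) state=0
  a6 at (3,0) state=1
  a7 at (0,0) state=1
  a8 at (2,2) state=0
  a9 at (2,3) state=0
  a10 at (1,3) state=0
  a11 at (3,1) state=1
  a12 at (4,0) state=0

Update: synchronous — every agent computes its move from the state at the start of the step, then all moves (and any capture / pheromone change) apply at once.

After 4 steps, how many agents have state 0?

t=1: a0@(4,3):0 a1@(1,2):0 a2@(0,2):0 a3@(2,1):0 a4@(0,1):0 a5@(1,0):0 a6@(3,0):0 a7@(0,0):0 a8@(2,2):0 a9@(2,3):0 a10@(1,3):0 a11@(3,1):0 a12@(4,0):0
t=2: (unchanged — steady state)

13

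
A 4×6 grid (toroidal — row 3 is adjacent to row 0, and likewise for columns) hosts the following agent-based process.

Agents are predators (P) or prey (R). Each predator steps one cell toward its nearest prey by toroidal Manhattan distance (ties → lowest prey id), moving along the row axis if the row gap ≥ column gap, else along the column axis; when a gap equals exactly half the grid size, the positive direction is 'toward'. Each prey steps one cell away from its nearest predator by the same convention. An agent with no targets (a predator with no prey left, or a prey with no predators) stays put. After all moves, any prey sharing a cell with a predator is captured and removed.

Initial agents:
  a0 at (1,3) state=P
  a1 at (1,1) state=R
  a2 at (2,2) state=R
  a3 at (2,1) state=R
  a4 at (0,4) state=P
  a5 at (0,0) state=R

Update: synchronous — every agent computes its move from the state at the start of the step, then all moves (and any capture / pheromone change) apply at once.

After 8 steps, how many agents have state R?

t=1: a0@(1,2):P a1@(1,0):R a2@(3,2):R a3@(2,0):R a4@(0,5):P a5@(0,1):R
t=2: a0@(1,1):P a2@(2,2):R a3@(2,5):R a4@(1,5):P a5@(3,1):R
t=3: a0@(2,1):P a2@(3,2):R a3@(3,5):R a4@(2,5):P
t=4: a0@(3,1):P a2@(0,2):R a3@(0,5):R a4@(3,5):P
t=5: a0@(0,1):P a2@(1,2):R a3@(1,5):R a4@(0,5):P
t=6: a0@(1,1):P a2@(2,2):R a3@(2,5):R a4@(1,5):P
t=7: a0@(2,1):P a2@(3,2):R a3@(3,5):R a4@(2,5):P
t=8: a0@(3,1):P a2@(0,2):R a3@(0,5):R a4@(3,5):P

2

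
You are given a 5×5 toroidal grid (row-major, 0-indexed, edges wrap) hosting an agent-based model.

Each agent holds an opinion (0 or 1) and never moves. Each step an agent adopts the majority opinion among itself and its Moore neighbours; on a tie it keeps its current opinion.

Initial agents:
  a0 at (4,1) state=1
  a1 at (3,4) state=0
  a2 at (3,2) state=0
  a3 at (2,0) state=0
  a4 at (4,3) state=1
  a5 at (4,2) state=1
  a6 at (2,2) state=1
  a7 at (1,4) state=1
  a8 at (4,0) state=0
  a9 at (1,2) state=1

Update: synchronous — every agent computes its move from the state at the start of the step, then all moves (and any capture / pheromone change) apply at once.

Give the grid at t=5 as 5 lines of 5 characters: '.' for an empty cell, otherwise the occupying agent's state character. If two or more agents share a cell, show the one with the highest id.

t=1: a0@(4,1):1 a1@(3,4):0 a2@(3,2):1 a3@(2,0):0 a4@(4,3):1 a5@(4,2):1 a6@(2,2):1 a7@(1,4):1 a8@(4,0):0 a9@(1,2):1
t=2: (unchanged — steady state)

.....
..1.1
0.1..
..1.0
0111.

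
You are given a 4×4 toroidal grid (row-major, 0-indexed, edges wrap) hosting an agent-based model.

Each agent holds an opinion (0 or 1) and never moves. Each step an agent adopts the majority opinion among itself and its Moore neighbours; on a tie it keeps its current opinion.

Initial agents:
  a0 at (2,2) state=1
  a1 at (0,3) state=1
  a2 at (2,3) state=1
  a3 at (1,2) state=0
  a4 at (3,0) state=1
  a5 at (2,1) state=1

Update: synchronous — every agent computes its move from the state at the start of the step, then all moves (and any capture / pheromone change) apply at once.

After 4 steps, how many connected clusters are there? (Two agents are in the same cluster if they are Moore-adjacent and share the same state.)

1

t=1: a0@(2,2):1 a1@(0,3):1 a2@(2,3):1 a3@(1,2):1 a4@(3,0):1 a5@(2,1):1
t=2: (unchanged — steady state)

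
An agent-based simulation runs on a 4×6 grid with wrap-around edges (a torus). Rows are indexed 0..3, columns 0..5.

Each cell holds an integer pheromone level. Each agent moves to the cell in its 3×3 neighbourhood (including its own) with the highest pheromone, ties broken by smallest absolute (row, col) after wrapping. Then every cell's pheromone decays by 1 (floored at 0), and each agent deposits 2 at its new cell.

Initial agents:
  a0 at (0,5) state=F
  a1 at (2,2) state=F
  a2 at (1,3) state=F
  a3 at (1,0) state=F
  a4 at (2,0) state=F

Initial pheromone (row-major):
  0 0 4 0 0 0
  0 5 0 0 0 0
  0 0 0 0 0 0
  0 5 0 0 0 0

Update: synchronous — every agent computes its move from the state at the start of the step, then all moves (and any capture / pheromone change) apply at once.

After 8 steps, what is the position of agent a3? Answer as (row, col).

t=1: a0@(0,0) a1@(1,1) a2@(0,2) a3@(1,1) a4@(1,1) | pheromone: 2 0 5 0 0 0 / 0 10 0 0 0 0 / 0 0 0 0 0 0 / 0 4 0 0 0 0
t=2: a0@(1,1) a1@(1,1) a2@(1,1) a3@(1,1) a4@(1,1) | pheromone: 1 0 4 0 0 0 / 0 19 0 0 0 0 / 0 0 0 0 0 0 / 0 3 0 0 0 0
t=3: a0@(1,1) a1@(1,1) a2@(1,1) a3@(1,1) a4@(1,1) | pheromone: 0 0 3 0 0 0 / 0 28 0 0 0 0 / 0 0 0 0 0 0 / 0 2 0 0 0 0
t=4: a0@(1,1) a1@(1,1) a2@(1,1) a3@(1,1) a4@(1,1) | pheromone: 0 0 2 0 0 0 / 0 37 0 0 0 0 / 0 0 0 0 0 0 / 0 1 0 0 0 0
t=5: a0@(1,1) a1@(1,1) a2@(1,1) a3@(1,1) a4@(1,1) | pheromone: 0 0 1 0 0 0 / 0 46 0 0 0 0 / 0 0 0 0 0 0 / 0 0 0 0 0 0
t=6: a0@(1,1) a1@(1,1) a2@(1,1) a3@(1,1) a4@(1,1) | pheromone: 0 0 0 0 0 0 / 0 55 0 0 0 0 / 0 0 0 0 0 0 / 0 0 0 0 0 0
t=7: a0@(1,1) a1@(1,1) a2@(1,1) a3@(1,1) a4@(1,1) | pheromone: 0 0 0 0 0 0 / 0 64 0 0 0 0 / 0 0 0 0 0 0 / 0 0 0 0 0 0
t=8: a0@(1,1) a1@(1,1) a2@(1,1) a3@(1,1) a4@(1,1) | pheromone: 0 0 0 0 0 0 / 0 73 0 0 0 0 / 0 0 0 0 0 0 / 0 0 0 0 0 0

(1, 1)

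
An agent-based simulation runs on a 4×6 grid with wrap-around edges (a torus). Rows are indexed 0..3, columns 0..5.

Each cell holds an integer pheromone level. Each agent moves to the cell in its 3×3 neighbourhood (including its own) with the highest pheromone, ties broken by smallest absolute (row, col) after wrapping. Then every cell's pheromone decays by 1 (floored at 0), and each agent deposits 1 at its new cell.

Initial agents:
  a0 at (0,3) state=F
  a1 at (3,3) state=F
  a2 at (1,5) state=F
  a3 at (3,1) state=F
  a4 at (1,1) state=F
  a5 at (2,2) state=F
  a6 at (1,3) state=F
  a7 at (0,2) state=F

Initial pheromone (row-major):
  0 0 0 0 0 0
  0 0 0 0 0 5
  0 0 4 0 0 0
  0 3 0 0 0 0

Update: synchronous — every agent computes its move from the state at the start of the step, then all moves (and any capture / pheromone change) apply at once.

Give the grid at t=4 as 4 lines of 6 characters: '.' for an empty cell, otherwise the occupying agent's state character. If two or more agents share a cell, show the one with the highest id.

......
.....F
..F...
......

t=1: a0@(0,2) a1@(2,2) a2@(1,5) a3@(2,2) a4@(2,2) a5@(2,2) a6@(2,2) a7@(3,1) | pheromone: 0 0 1 0 0 0 / 0 0 0 0 0 5 / 0 0 8 0 0 0 / 0 3 0 0 0 0
t=2: a0@(3,1) a1@(2,2) a2@(1,5) a3@(2,2) a4@(2,2) a5@(2,2) a6@(2,2) a7@(2,2) | pheromone: 0 0 0 0 0 0 / 0 0 0 0 0 5 / 0 0 13 0 0 0 / 0 3 0 0 0 0
t=3: a0@(2,2) a1@(2,2) a2@(1,5) a3@(2,2) a4@(2,2) a5@(2,2) a6@(2,2) a7@(2,2) | pheromone: 0 0 0 0 0 0 / 0 0 0 0 0 5 / 0 0 19 0 0 0 / 0 2 0 0 0 0
t=4: a0@(2,2) a1@(2,2) a2@(1,5) a3@(2,2) a4@(2,2) a5@(2,2) a6@(2,2) a7@(2,2) | pheromone: 0 0 0 0 0 0 / 0 0 0 0 0 5 / 0 0 25 0 0 0 / 0 1 0 0 0 0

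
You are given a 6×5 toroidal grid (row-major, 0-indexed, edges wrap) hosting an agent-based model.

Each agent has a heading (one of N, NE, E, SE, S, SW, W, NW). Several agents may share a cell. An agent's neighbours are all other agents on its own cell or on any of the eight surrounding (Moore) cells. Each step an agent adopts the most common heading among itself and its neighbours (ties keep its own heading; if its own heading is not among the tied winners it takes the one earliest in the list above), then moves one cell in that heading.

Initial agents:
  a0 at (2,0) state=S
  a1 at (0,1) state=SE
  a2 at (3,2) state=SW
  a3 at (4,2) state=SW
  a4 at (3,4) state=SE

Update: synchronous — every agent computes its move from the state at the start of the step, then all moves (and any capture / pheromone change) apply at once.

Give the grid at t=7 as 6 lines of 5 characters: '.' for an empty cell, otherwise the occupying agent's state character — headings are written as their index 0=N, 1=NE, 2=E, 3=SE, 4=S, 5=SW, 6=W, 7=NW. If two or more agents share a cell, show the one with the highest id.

t=1: a0@(3,0):S a1@(1,2):SE a2@(4,1):SW a3@(5,1):SW a4@(4,0):SE
t=2: a0@(4,0):S a1@(2,3):SE a2@(5,0):SW a3@(0,0):SW a4@(5,4):SW
t=3: a0@(5,4):SW a1@(3,4):SE a2@(0,4):SW a3@(1,4):SW a4@(0,3):SW
t=4: a0@(0,3):SW a1@(4,0):SE a2@(1,3):SW a3@(2,3):SW a4@(1,2):SW
t=5: a0@(1,2):SW a1@(5,1):SE a2@(2,2):SW a3@(3,2):SW a4@(2,1):SW
t=6: a0@(2,1):SW a1@(0,2):SE a2@(3,1):SW a3@(4,1):SW a4@(3,0):SW
t=7: a0@(3,0):SW a1@(1,3):SE a2@(4,0):SW a3@(5,0):SW a4@(4,4):SW

.....
...3.
.....
5....
5...5
5....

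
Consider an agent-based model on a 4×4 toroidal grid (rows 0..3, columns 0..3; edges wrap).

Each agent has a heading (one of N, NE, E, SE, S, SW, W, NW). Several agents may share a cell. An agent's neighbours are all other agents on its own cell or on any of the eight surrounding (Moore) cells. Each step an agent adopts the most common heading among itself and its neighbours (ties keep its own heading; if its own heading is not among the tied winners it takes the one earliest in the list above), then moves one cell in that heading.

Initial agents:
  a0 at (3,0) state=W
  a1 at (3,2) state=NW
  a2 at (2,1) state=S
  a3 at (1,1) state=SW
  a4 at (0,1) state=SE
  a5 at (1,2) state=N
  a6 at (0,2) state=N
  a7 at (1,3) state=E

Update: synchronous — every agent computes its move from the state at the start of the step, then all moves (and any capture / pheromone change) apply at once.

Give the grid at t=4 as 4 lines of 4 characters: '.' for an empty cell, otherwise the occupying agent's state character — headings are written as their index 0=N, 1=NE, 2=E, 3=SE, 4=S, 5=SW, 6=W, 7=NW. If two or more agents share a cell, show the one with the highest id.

.000
.000
....
.0..

t=1: a0@(3,3):W a1@(2,1):NW a2@(3,1):S a3@(0,1):N a4@(3,1):N a5@(0,2):N a6@(3,2):N a7@(0,3):N
t=2: a0@(2,3):N a1@(1,1):N a2@(2,1):N a3@(3,1):N a4@(2,1):N a5@(3,2):N a6@(2,2):N a7@(3,3):N
t=3: a0@(1,3):N a1@(0,1):N a2@(1,1):N a3@(2,1):N a4@(1,1):N a5@(2,2):N a6@(1,2):N a7@(2,3):N
t=4: a0@(0,3):N a1@(3,1):N a2@(0,1):N a3@(1,1):N a4@(0,1):N a5@(1,2):N a6@(0,2):N a7@(1,3):N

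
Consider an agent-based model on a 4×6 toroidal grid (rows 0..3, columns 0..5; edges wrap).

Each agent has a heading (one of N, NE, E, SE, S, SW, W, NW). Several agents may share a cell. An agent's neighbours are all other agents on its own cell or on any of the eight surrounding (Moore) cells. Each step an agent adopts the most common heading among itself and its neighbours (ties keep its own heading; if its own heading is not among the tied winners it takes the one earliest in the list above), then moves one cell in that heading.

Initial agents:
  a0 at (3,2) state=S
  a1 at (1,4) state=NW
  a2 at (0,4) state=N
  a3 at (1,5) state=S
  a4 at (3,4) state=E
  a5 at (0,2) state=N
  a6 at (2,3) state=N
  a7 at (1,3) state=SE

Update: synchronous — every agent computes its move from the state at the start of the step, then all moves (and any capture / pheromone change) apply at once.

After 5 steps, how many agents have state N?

t=1: a0@(2,2):N a1@(0,4):N a2@(3,4):N a3@(2,5):S a4@(2,4):N a5@(3,2):N a6@(1,3):N a7@(0,3):N
t=2: a0@(1,2):N a1@(3,4):N a2@(2,4):N a3@(1,5):N a4@(1,4):N a5@(2,2):N a6@(0,3):N a7@(3,3):N
t=3: a0@(0,2):N a1@(2,4):N a2@(1,4):N a3@(0,5):N a4@(0,4):N a5@(1,2):N a6@(3,3):N a7@(2,3):N
t=4: a0@(3,2):N a1@(1,4):N a2@(0,4):N a3@(3,5):N a4@(3,4):N a5@(0,2):N a6@(2,3):N a7@(1,3):N
t=5: a0@(2,2):N a1@(0,4):N a2@(3,4):N a3@(2,5):N a4@(2,4):N a5@(3,2):N a6@(1,3):N a7@(0,3):N

8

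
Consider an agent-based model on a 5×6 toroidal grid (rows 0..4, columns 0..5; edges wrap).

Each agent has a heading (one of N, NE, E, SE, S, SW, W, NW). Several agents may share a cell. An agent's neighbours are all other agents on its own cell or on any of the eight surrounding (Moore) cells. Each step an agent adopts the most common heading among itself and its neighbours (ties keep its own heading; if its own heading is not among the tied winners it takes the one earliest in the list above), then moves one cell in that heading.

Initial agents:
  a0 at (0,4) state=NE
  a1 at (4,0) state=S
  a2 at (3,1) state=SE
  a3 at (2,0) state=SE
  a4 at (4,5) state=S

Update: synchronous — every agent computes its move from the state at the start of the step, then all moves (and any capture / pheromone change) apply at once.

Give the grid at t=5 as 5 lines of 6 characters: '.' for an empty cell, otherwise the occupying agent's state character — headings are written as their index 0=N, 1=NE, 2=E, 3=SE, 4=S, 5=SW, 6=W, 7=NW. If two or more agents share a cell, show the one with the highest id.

......
......
.....3
.....4
4....4

t=1: a0@(4,5):NE a1@(0,0):S a2@(4,2):SE a3@(3,1):SE a4@(0,5):S
t=2: a0@(0,5):S a1@(1,0):S a2@(0,3):SE a3@(4,2):SE a4@(1,5):S
t=3: a0@(1,5):S a1@(2,0):S a2@(1,4):SE a3@(0,3):SE a4@(2,5):S
t=4: a0@(2,5):S a1@(3,0):S a2@(2,5):SE a3@(1,4):SE a4@(3,5):S
t=5: a0@(3,5):S a1@(4,0):S a2@(3,5):S a3@(2,5):SE a4@(4,5):S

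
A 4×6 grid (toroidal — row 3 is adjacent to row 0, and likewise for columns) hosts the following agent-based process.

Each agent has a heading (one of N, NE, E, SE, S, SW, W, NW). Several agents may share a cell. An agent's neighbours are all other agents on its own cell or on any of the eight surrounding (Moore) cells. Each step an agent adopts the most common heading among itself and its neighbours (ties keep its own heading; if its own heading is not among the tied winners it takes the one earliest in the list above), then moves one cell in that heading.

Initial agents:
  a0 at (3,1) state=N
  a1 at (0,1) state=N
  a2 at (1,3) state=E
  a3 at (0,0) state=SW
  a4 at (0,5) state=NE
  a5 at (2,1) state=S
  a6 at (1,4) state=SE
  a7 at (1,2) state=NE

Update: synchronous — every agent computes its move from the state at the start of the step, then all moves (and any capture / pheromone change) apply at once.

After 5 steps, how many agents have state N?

t=1: a0@(2,1):N a1@(3,1):N a2@(1,4):E a3@(3,0):N a4@(3,0):NE a5@(3,1):S a6@(2,5):SE a7@(0,3):NE
t=2: a0@(1,1):N a1@(2,1):N a2@(1,5):E a3@(2,0):N a4@(2,0):N a5@(2,1):N a6@(3,0):SE a7@(3,4):NE
t=3: a0@(0,1):N a1@(1,1):N a2@(0,5):N a3@(1,0):N a4@(1,0):N a5@(1,1):N a6@(2,0):N a7@(2,5):NE
t=4: a0@(3,1):N a1@(0,1):N a2@(3,5):N a3@(0,0):N a4@(0,0):N a5@(0,1):N a6@(1,0):N a7@(1,5):N
t=5: a0@(2,1):N a1@(3,1):N a2@(2,5):N a3@(3,0):N a4@(3,0):N a5@(3,1):N a6@(0,0):N a7@(0,5):N

8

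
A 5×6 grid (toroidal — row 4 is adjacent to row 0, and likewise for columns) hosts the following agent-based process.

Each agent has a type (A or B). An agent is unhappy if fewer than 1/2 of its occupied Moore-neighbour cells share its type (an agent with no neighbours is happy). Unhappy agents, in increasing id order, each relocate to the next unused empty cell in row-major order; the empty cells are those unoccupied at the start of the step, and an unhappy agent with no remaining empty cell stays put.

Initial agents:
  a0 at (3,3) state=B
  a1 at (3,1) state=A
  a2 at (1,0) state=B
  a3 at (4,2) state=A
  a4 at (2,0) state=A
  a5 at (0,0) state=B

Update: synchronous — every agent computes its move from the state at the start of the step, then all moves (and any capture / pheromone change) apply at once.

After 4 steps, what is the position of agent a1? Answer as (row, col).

t=1: a0@(0,1):B a1@(3,1):A a2@(1,0):B a3@(4,2):A a4@(2,0):A a5@(0,0):B
t=2: (unchanged — steady state)

(3, 1)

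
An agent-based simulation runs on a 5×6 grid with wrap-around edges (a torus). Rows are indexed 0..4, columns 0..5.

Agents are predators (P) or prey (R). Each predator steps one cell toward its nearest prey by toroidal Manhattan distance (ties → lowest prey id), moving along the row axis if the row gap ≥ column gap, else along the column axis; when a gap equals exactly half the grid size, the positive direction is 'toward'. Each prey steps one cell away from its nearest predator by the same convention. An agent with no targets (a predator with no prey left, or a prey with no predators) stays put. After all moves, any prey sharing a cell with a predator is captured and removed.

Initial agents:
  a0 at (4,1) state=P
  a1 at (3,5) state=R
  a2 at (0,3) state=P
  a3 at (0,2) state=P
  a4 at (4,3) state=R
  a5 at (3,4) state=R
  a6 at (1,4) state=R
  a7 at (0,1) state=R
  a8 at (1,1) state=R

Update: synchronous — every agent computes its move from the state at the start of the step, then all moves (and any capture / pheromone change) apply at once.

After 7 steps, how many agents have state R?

t=1: a0@(0,1):P a1@(3,4):R a2@(4,3):P a3@(0,1):P a4@(3,3):R a5@(2,4):R a6@(2,4):R a7@(1,1):R a8@(2,1):R
t=2: a0@(1,1):P a1@(2,4):R a2@(3,3):P a3@(1,1):P a4@(2,3):R a5@(1,4):R a6@(1,4):R a7@(2,1):R a8@(3,1):R
t=3: a0@(2,1):P a1@(1,4):R a2@(2,3):P a3@(2,1):P a4@(1,3):R a5@(1,3):R a6@(1,3):R a7@(3,1):R a8@(4,1):R
t=4: a0@(3,1):P a1@(0,4):R a2@(1,3):P a3@(3,1):P a4@(0,3):R a5@(0,3):R a6@(0,3):R a7@(4,1):R a8@(0,1):R
t=5: a0@(4,1):P a1@(4,4):R a2@(0,3):P a3@(4,1):P a4@(4,3):R a5@(4,3):R a6@(4,3):R a7@(0,1):R a8@(1,1):R
t=6: a0@(0,1):P a1@(3,4):R a2@(4,3):P a3@(0,1):P a4@(3,3):R a5@(3,3):R a6@(3,3):R a7@(1,1):R a8@(2,1):R
t=7: a0@(1,1):P a1@(2,4):R a2@(3,3):P a3@(1,1):P a4@(2,3):R a5@(2,3):R a6@(2,3):R a7@(2,1):R a8@(3,1):R

6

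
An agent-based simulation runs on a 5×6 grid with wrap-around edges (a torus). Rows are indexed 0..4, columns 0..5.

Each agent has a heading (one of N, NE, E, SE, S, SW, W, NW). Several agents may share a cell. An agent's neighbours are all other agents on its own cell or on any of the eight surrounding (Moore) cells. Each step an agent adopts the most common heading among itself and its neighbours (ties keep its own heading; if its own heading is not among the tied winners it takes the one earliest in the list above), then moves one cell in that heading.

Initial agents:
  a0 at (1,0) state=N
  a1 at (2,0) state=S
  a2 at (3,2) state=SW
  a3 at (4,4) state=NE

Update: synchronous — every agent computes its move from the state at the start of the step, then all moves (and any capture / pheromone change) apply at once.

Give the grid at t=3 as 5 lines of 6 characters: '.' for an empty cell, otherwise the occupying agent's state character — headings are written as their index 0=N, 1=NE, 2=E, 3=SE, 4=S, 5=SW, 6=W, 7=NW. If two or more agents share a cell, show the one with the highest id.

4.....
.1...5
......
0.....
......

t=1: a0@(0,0):N a1@(3,0):S a2@(4,1):SW a3@(3,5):NE
t=2: a0@(4,0):N a1@(4,0):S a2@(0,0):SW a3@(2,0):NE
t=3: a0@(3,0):N a1@(0,0):S a2@(1,5):SW a3@(1,1):NE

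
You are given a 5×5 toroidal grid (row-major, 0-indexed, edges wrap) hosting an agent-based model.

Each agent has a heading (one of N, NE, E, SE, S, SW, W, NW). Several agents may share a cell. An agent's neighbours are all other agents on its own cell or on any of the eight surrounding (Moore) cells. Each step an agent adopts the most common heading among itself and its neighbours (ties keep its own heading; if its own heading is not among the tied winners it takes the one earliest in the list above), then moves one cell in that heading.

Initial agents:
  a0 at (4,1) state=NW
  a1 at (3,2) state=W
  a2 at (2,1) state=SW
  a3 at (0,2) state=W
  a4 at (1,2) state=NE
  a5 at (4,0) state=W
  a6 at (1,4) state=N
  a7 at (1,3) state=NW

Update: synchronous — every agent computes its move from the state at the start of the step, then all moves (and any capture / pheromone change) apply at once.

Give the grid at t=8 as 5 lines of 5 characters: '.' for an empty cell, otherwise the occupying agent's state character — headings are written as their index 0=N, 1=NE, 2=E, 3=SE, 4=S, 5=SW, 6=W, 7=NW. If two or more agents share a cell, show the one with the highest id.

..6..
.....
.....
6..66
..66.

t=1: a0@(4,0):W a1@(3,1):W a2@(3,0):SW a3@(4,1):NW a4@(0,3):NE a5@(4,4):W a6@(0,4):N a7@(0,2):NW
t=2: a0@(4,4):W a1@(3,0):W a2@(3,4):W a3@(3,0):NW a4@(4,4):NE a5@(4,3):W a6@(0,3):W a7@(4,1):NW
t=3: a0@(4,3):W a1@(3,4):W a2@(3,3):W a3@(3,4):W a4@(4,3):W a5@(4,2):W a6@(0,2):W a7@(3,0):NW
t=4: a0@(4,2):W a1@(3,3):W a2@(3,2):W a3@(3,3):W a4@(4,2):W a5@(4,1):W a6@(0,1):W a7@(3,4):W
t=5: a0@(4,1):W a1@(3,2):W a2@(3,1):W a3@(3,2):W a4@(4,1):W a5@(4,0):W a6@(0,0):W a7@(3,3):W
t=6: a0@(4,0):W a1@(3,1):W a2@(3,0):W a3@(3,1):W a4@(4,0):W a5@(4,4):W a6@(0,4):W a7@(3,2):W
t=7: a0@(4,4):W a1@(3,0):W a2@(3,4):W a3@(3,0):W a4@(4,4):W a5@(4,3):W a6@(0,3):W a7@(3,1):W
t=8: a0@(4,3):W a1@(3,4):W a2@(3,3):W a3@(3,4):W a4@(4,3):W a5@(4,2):W a6@(0,2):W a7@(3,0):W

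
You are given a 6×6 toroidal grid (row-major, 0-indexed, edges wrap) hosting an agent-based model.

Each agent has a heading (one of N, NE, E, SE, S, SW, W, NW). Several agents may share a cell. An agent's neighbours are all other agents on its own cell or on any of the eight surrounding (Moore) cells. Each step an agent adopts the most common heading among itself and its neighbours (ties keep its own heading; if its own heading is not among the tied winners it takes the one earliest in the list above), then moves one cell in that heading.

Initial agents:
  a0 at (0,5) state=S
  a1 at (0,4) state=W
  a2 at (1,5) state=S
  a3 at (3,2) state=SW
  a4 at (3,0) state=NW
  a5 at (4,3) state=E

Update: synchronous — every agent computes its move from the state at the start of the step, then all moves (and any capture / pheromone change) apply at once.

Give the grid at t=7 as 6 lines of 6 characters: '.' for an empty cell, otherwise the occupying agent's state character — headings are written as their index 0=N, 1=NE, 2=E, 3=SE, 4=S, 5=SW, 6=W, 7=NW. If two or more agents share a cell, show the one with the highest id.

t=1: a0@(1,5):S a1@(1,4):S a2@(2,5):S a3@(4,1):SW a4@(2,5):NW a5@(4,4):E
t=2: a0@(2,5):S a1@(2,4):S a2@(3,5):S a3@(5,0):SW a4@(3,5):S a5@(4,5):E
t=3: a0@(3,5):S a1@(3,4):S a2@(4,5):S a3@(0,5):SW a4@(4,5):S a5@(5,5):S
t=4: a0@(4,5):S a1@(4,4):S a2@(5,5):S a3@(1,4):SW a4@(5,5):S a5@(0,5):S
t=5: a0@(5,5):S a1@(5,4):S a2@(0,5):S a3@(2,3):SW a4@(0,5):S a5@(1,5):S
t=6: a0@(0,5):S a1@(0,4):S a2@(1,5):S a3@(3,2):SW a4@(1,5):S a5@(2,5):S
t=7: a0@(1,5):S a1@(1,4):S a2@(2,5):S a3@(4,1):SW a4@(2,5):S a5@(3,5):S

......
....44
.....4
.....4
.5....
......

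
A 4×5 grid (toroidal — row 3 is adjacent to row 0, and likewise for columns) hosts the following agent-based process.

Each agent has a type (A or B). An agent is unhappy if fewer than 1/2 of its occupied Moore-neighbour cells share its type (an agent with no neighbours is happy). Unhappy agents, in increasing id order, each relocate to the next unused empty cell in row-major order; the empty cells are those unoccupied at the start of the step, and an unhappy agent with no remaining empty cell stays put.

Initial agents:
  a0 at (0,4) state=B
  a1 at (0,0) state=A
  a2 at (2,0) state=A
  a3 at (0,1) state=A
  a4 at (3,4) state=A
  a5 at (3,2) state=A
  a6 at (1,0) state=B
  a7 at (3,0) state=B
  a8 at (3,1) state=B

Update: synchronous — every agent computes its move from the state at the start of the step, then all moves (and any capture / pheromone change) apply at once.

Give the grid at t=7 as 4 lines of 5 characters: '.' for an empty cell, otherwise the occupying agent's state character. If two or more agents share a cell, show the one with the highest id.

..AAB
BA.BB
.....
..A.A

t=1: a0@(0,4):B a1@(0,2):A a2@(0,3):A a3@(1,1):A a4@(3,4):A a5@(3,2):A a6@(1,2):B a7@(1,3):B a8@(1,4):B
t=2: a0@(0,4):B a1@(0,2):A a2@(0,0):A a3@(1,1):A a4@(3,4):A a5@(3,2):A a6@(0,1):B a7@(1,3):B a8@(1,4):B
t=3: a0@(0,4):B a1@(0,2):A a2@(0,3):A a3@(1,1):A a4@(3,4):A a5@(3,2):A a6@(1,0):B a7@(1,3):B a8@(1,4):B
t=4: (unchanged — steady state)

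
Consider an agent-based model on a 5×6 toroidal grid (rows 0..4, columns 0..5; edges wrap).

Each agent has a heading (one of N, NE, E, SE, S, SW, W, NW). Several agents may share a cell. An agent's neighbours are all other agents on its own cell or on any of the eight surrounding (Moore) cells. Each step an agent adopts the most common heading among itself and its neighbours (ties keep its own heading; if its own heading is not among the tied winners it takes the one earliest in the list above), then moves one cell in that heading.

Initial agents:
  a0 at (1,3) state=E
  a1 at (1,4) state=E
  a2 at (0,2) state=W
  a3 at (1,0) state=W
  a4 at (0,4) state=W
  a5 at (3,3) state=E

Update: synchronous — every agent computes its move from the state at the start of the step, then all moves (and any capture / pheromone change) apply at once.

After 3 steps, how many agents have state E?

6

t=1: a0@(1,4):E a1@(1,5):E a2@(0,1):W a3@(1,5):W a4@(0,5):E a5@(3,4):E
t=2: a0@(1,5):E a1@(1,0):E a2@(0,0):W a3@(1,0):E a4@(0,0):E a5@(3,5):E
t=3: a0@(1,0):E a1@(1,1):E a2@(0,1):E a3@(1,1):E a4@(0,1):E a5@(3,0):E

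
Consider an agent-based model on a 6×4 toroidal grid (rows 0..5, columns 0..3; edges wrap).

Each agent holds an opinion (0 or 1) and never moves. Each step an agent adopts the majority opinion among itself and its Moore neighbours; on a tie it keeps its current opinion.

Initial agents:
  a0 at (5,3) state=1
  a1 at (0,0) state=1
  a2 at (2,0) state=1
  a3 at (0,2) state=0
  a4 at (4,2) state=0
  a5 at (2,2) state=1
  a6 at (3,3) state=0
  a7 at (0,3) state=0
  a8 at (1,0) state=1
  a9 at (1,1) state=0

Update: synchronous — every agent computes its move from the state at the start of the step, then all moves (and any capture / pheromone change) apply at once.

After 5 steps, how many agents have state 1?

t=1: a0@(5,3):0 a1@(0,0):1 a2@(2,0):1 a3@(0,2):0 a4@(4,2):0 a5@(2,2):0 a6@(3,3):0 a7@(0,3):1 a8@(1,0):1 a9@(1,1):1
t=2: (unchanged — steady state)

5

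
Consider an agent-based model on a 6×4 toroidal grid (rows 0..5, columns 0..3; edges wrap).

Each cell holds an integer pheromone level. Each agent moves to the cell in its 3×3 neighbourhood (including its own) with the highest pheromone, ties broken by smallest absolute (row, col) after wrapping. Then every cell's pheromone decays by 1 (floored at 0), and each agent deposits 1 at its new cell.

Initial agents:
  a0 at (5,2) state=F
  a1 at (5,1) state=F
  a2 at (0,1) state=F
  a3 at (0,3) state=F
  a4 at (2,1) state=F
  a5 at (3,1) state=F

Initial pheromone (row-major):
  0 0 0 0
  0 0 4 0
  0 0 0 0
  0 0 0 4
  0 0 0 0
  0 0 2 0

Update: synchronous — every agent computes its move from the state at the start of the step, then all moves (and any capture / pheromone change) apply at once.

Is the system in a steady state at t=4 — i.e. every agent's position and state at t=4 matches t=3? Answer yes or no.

yes

t=1: a0@(5,2) a1@(5,2) a2@(1,2) a3@(1,2) a4@(1,2) a5@(2,0) | pheromone: 0 0 0 0 / 0 0 6 0 / 1 0 0 0 / 0 0 0 3 / 0 0 0 0 / 0 0 3 0
t=2: a0@(5,2) a1@(5,2) a2@(1,2) a3@(1,2) a4@(1,2) a5@(3,3) | pheromone: 0 0 0 0 / 0 0 8 0 / 0 0 0 0 / 0 0 0 3 / 0 0 0 0 / 0 0 4 0
t=3: a0@(5,2) a1@(5,2) a2@(1,2) a3@(1,2) a4@(1,2) a5@(3,3) | pheromone: 0 0 0 0 / 0 0 10 0 / 0 0 0 0 / 0 0 0 3 / 0 0 0 0 / 0 0 5 0
t=4: a0@(5,2) a1@(5,2) a2@(1,2) a3@(1,2) a4@(1,2) a5@(3,3) | pheromone: 0 0 0 0 / 0 0 12 0 / 0 0 0 0 / 0 0 0 3 / 0 0 0 0 / 0 0 6 0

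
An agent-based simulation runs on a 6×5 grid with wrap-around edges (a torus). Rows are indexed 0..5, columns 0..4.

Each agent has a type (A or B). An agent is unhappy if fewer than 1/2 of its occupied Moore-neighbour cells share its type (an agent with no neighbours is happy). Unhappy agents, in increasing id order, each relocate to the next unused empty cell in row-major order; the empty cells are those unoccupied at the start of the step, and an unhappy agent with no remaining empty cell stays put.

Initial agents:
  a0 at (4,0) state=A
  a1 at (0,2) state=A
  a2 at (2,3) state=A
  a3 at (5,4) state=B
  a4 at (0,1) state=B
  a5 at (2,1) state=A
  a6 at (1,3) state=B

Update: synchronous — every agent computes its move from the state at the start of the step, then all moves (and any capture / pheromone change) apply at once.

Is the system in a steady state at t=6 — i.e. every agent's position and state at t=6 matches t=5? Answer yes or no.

no

t=1: a0@(0,0):A a1@(0,3):A a2@(0,4):A a3@(1,0):B a4@(1,1):B a5@(2,1):A a6@(1,2):B
t=2: a0@(0,1):A a1@(0,3):A a2@(0,4):A a3@(0,2):B a4@(1,1):B a5@(1,3):A a6@(1,4):B
t=3: a0@(0,0):A a1@(0,3):A a2@(0,4):A a3@(1,0):B a4@(1,1):B a5@(1,3):A a6@(1,2):B
t=4: a0@(0,1):A a1@(0,3):A a2@(0,4):A a3@(0,2):B a4@(1,1):B a5@(1,3):A a6@(1,4):B
t=5: a0@(0,0):A a1@(0,3):A a2@(0,4):A a3@(1,0):B a4@(1,1):B a5@(1,3):A a6@(1,2):B
t=6: a0@(0,1):A a1@(0,3):A a2@(0,4):A a3@(0,2):B a4@(1,1):B a5@(1,3):A a6@(1,4):B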